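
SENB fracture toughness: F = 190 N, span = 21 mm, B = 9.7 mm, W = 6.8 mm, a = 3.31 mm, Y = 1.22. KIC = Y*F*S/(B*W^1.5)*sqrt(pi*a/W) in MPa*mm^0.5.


KIC = 1.22*190*21/(9.7*6.8^1.5)*sqrt(pi*3.31/6.8) = 35.0

35.0


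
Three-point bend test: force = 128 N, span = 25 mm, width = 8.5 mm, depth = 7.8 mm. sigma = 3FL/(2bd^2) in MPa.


sigma = 3*128*25/(2*8.5*7.8^2) = 9.3 MPa

9.3


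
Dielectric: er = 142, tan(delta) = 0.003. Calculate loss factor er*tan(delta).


Loss = 142 * 0.003 = 0.426

0.426


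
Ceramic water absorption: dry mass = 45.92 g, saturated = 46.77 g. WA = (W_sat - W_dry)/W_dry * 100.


WA = (46.77 - 45.92) / 45.92 * 100 = 1.85%

1.85


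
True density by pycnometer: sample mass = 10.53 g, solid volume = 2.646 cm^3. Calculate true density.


TD = 10.53 / 2.646 = 3.98 g/cm^3

3.98


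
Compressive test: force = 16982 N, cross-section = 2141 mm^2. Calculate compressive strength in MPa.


CS = 16982 / 2141 = 7.9 MPa

7.9


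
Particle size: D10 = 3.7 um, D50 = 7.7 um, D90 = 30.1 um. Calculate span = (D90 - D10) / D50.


Span = (30.1 - 3.7) / 7.7 = 26.4 / 7.7 = 3.429

3.429


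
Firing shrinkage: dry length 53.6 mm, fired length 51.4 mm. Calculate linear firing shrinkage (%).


FS = (53.6 - 51.4) / 53.6 * 100 = 4.1%

4.1


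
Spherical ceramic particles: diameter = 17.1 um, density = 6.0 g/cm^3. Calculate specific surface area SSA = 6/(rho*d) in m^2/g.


SSA = 6 / (6.0 * 17.1) = 0.058 m^2/g

0.058


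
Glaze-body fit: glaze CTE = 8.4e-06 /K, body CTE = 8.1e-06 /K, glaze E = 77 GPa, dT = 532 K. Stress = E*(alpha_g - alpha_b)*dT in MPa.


Stress = 77*1000*(8.4e-06 - 8.1e-06)*532 = 12.3 MPa

12.3


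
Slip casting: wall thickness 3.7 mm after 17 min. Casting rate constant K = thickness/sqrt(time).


K = 3.7 / sqrt(17) = 3.7 / 4.1231 = 0.897 mm/min^0.5

0.897


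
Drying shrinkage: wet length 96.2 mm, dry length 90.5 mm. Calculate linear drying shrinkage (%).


DS = (96.2 - 90.5) / 96.2 * 100 = 5.93%

5.93


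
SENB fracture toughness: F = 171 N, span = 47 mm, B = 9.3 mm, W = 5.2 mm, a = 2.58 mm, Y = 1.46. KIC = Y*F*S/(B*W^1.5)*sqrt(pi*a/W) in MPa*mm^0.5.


KIC = 1.46*171*47/(9.3*5.2^1.5)*sqrt(pi*2.58/5.2) = 132.84

132.84


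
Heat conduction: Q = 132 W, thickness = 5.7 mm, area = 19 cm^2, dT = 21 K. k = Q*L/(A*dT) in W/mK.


k = 132*5.7/1000/(19/10000*21) = 18.86 W/mK

18.86


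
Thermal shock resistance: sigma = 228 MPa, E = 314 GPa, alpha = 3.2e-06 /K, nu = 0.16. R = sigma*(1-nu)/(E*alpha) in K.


R = 228*(1-0.16)/(314*1000*3.2e-06) = 191 K

191


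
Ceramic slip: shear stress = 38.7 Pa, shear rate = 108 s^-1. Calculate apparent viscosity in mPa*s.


eta = tau/gamma * 1000 = 38.7/108 * 1000 = 358.3 mPa*s

358.3


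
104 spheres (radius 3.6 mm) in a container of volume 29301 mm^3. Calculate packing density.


V_sphere = 4/3*pi*3.6^3 = 195.4322 mm^3
Total V = 104*195.4322 = 20324.9488 mm^3
PD = 20324.9488 / 29301 = 0.694

0.694


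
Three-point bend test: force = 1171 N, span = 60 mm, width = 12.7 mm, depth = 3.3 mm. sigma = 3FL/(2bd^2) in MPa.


sigma = 3*1171*60/(2*12.7*3.3^2) = 762.0 MPa

762.0


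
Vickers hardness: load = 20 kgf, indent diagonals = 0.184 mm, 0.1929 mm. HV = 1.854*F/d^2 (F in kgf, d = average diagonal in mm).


d_avg = (0.184+0.1929)/2 = 0.18845 mm
HV = 1.854*20/0.18845^2 = 1044

1044


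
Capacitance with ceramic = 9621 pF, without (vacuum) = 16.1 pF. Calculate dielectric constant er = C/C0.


er = 9621 / 16.1 = 597.58

597.58


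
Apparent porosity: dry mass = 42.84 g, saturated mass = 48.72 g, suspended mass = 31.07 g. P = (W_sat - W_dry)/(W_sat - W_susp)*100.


P = (48.72 - 42.84) / (48.72 - 31.07) * 100 = 5.88 / 17.65 * 100 = 33.3%

33.3


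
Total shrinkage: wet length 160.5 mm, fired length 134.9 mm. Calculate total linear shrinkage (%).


TS = (160.5 - 134.9) / 160.5 * 100 = 15.95%

15.95


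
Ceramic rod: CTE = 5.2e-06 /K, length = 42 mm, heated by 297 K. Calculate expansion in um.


dL = 5.2e-06 * 42 * 297 * 1000 = 64.865 um

64.865


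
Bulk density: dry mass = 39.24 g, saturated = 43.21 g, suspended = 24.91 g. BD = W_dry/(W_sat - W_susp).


BD = 39.24 / (43.21 - 24.91) = 39.24 / 18.3 = 2.144 g/cm^3

2.144


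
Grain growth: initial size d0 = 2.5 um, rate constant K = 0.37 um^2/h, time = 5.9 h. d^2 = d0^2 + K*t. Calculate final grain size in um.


d^2 = 2.5^2 + 0.37*5.9 = 8.433
d = sqrt(8.433) = 2.9 um

2.9


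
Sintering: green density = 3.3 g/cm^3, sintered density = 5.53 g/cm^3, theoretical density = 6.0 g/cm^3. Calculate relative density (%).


Relative = 5.53 / 6.0 * 100 = 92.2%

92.2


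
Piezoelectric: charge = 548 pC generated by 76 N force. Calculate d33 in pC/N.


d33 = 548 / 76 = 7.2 pC/N

7.2


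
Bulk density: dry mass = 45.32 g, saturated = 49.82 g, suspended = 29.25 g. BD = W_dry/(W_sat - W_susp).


BD = 45.32 / (49.82 - 29.25) = 45.32 / 20.57 = 2.203 g/cm^3

2.203


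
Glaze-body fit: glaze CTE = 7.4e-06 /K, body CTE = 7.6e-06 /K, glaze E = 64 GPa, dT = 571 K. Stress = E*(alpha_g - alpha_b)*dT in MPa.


Stress = 64*1000*(7.4e-06 - 7.6e-06)*571 = -7.3 MPa

-7.3


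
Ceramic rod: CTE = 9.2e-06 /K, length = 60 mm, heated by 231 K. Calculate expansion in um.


dL = 9.2e-06 * 60 * 231 * 1000 = 127.512 um

127.512


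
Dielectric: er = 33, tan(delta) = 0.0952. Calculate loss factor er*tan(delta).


Loss = 33 * 0.0952 = 3.142

3.142


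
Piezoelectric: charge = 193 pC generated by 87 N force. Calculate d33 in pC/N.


d33 = 193 / 87 = 2.2 pC/N

2.2


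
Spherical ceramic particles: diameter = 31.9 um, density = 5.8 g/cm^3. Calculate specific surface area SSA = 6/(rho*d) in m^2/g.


SSA = 6 / (5.8 * 31.9) = 0.032 m^2/g

0.032


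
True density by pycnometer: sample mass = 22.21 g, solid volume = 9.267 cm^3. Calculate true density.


TD = 22.21 / 9.267 = 2.397 g/cm^3

2.397


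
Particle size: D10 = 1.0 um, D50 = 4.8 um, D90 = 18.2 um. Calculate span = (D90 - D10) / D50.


Span = (18.2 - 1.0) / 4.8 = 17.2 / 4.8 = 3.583

3.583


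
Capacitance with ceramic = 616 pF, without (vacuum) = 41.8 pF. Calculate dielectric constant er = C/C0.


er = 616 / 41.8 = 14.74

14.74


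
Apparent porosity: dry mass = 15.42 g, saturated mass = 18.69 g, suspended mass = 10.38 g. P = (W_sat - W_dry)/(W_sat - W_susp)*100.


P = (18.69 - 15.42) / (18.69 - 10.38) * 100 = 3.27 / 8.31 * 100 = 39.4%

39.4


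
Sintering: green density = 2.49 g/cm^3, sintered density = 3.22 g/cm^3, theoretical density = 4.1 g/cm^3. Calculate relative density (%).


Relative = 3.22 / 4.1 * 100 = 78.5%

78.5


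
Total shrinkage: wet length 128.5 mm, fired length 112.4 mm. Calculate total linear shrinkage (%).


TS = (128.5 - 112.4) / 128.5 * 100 = 12.53%

12.53


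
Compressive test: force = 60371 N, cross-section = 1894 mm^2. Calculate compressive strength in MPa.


CS = 60371 / 1894 = 31.9 MPa

31.9


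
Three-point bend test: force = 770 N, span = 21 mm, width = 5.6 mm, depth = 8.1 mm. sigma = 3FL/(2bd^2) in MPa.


sigma = 3*770*21/(2*5.6*8.1^2) = 66.0 MPa

66.0


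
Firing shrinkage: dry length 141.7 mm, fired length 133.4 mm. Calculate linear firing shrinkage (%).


FS = (141.7 - 133.4) / 141.7 * 100 = 5.86%

5.86


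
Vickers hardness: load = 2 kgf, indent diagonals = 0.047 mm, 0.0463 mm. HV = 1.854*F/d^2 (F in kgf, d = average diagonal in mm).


d_avg = (0.047+0.0463)/2 = 0.04665 mm
HV = 1.854*2/0.04665^2 = 1704

1704


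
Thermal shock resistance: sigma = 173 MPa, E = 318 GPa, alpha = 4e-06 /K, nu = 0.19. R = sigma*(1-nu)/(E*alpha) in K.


R = 173*(1-0.19)/(318*1000*4e-06) = 110 K

110


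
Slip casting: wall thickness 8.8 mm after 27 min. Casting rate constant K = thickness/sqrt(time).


K = 8.8 / sqrt(27) = 8.8 / 5.1962 = 1.694 mm/min^0.5

1.694


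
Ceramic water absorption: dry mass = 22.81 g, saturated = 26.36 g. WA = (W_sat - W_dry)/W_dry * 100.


WA = (26.36 - 22.81) / 22.81 * 100 = 15.56%

15.56


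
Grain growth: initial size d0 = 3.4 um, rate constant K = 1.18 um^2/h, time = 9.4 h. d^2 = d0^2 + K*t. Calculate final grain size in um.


d^2 = 3.4^2 + 1.18*9.4 = 22.652
d = sqrt(22.652) = 4.76 um

4.76


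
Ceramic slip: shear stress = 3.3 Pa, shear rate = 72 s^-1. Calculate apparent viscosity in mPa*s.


eta = tau/gamma * 1000 = 3.3/72 * 1000 = 45.8 mPa*s

45.8


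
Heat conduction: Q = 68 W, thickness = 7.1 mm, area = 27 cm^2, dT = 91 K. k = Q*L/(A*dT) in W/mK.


k = 68*7.1/1000/(27/10000*91) = 1.96 W/mK

1.96


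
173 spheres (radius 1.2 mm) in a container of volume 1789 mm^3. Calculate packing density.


V_sphere = 4/3*pi*1.2^3 = 7.2382 mm^3
Total V = 173*7.2382 = 1252.2086 mm^3
PD = 1252.2086 / 1789 = 0.7

0.7


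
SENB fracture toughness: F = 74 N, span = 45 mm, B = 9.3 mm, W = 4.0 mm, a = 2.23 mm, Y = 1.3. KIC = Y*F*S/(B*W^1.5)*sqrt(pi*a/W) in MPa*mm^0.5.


KIC = 1.3*74*45/(9.3*4.0^1.5)*sqrt(pi*2.23/4.0) = 77.0

77.0


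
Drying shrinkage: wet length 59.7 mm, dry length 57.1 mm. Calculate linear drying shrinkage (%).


DS = (59.7 - 57.1) / 59.7 * 100 = 4.36%

4.36


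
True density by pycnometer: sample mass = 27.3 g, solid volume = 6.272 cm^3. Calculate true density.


TD = 27.3 / 6.272 = 4.353 g/cm^3

4.353


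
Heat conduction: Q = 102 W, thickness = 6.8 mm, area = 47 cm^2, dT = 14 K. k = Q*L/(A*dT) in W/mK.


k = 102*6.8/1000/(47/10000*14) = 10.54 W/mK

10.54


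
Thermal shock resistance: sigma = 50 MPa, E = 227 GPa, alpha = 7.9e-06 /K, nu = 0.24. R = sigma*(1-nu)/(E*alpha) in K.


R = 50*(1-0.24)/(227*1000*7.9e-06) = 21 K

21


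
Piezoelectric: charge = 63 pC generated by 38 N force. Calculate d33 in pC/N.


d33 = 63 / 38 = 1.7 pC/N

1.7


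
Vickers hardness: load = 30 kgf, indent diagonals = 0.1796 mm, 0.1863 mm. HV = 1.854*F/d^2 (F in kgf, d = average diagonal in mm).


d_avg = (0.1796+0.1863)/2 = 0.18295 mm
HV = 1.854*30/0.18295^2 = 1662

1662


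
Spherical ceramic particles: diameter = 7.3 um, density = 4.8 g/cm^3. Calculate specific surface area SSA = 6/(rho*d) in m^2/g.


SSA = 6 / (4.8 * 7.3) = 0.171 m^2/g

0.171


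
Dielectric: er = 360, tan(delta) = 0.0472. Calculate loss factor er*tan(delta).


Loss = 360 * 0.0472 = 16.992

16.992


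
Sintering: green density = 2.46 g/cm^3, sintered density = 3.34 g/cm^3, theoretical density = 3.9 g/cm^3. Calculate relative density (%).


Relative = 3.34 / 3.9 * 100 = 85.6%

85.6


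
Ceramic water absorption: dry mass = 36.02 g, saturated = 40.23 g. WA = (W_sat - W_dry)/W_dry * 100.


WA = (40.23 - 36.02) / 36.02 * 100 = 11.69%

11.69


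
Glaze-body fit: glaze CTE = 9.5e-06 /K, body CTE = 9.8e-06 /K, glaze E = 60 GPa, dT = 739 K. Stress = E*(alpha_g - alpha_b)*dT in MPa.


Stress = 60*1000*(9.5e-06 - 9.8e-06)*739 = -13.3 MPa

-13.3


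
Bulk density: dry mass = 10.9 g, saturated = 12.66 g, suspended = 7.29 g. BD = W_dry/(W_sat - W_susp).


BD = 10.9 / (12.66 - 7.29) = 10.9 / 5.37 = 2.03 g/cm^3

2.03


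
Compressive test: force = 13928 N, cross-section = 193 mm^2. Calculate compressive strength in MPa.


CS = 13928 / 193 = 72.2 MPa

72.2


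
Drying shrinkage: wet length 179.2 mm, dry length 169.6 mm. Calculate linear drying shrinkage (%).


DS = (179.2 - 169.6) / 179.2 * 100 = 5.36%

5.36


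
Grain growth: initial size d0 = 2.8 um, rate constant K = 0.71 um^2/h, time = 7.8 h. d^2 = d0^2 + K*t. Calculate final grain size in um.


d^2 = 2.8^2 + 0.71*7.8 = 13.378
d = sqrt(13.378) = 3.66 um

3.66


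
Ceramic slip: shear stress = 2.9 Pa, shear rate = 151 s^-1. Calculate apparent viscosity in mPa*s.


eta = tau/gamma * 1000 = 2.9/151 * 1000 = 19.2 mPa*s

19.2


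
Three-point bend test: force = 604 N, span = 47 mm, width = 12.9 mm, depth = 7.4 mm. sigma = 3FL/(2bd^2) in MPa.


sigma = 3*604*47/(2*12.9*7.4^2) = 60.3 MPa

60.3


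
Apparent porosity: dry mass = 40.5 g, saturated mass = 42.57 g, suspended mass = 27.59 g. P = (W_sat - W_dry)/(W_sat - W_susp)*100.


P = (42.57 - 40.5) / (42.57 - 27.59) * 100 = 2.07 / 14.98 * 100 = 13.8%

13.8


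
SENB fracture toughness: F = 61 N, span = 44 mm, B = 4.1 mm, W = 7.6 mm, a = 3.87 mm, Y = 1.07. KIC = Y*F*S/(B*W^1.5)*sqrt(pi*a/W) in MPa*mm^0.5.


KIC = 1.07*61*44/(4.1*7.6^1.5)*sqrt(pi*3.87/7.6) = 42.28

42.28


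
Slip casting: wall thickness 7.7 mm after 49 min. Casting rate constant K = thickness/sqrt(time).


K = 7.7 / sqrt(49) = 7.7 / 7.0 = 1.1 mm/min^0.5

1.1


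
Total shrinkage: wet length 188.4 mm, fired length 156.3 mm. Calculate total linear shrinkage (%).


TS = (188.4 - 156.3) / 188.4 * 100 = 17.04%

17.04


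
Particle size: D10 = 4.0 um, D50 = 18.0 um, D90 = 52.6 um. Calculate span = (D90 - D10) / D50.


Span = (52.6 - 4.0) / 18.0 = 48.6 / 18.0 = 2.7

2.7


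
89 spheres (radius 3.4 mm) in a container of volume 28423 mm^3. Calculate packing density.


V_sphere = 4/3*pi*3.4^3 = 164.6362 mm^3
Total V = 89*164.6362 = 14652.6218 mm^3
PD = 14652.6218 / 28423 = 0.516

0.516


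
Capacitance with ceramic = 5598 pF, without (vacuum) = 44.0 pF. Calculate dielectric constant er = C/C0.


er = 5598 / 44.0 = 127.23

127.23


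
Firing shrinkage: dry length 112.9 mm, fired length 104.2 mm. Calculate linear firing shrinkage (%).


FS = (112.9 - 104.2) / 112.9 * 100 = 7.71%

7.71


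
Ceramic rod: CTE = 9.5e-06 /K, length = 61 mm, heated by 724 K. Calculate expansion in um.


dL = 9.5e-06 * 61 * 724 * 1000 = 419.558 um

419.558


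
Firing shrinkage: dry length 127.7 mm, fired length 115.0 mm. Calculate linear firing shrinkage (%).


FS = (127.7 - 115.0) / 127.7 * 100 = 9.95%

9.95


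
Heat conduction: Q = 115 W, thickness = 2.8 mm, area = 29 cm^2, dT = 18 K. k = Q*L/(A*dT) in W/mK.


k = 115*2.8/1000/(29/10000*18) = 6.17 W/mK

6.17


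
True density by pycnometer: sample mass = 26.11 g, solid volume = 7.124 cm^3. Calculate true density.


TD = 26.11 / 7.124 = 3.665 g/cm^3

3.665


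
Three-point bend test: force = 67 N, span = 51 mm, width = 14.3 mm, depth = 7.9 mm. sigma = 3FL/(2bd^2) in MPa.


sigma = 3*67*51/(2*14.3*7.9^2) = 5.7 MPa

5.7


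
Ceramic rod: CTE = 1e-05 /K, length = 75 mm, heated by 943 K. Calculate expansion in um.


dL = 1e-05 * 75 * 943 * 1000 = 707.25 um

707.25


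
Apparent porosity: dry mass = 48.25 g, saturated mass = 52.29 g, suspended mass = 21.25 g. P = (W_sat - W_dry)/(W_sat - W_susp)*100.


P = (52.29 - 48.25) / (52.29 - 21.25) * 100 = 4.04 / 31.04 * 100 = 13.0%

13.0


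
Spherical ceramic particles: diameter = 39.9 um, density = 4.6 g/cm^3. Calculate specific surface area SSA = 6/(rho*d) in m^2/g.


SSA = 6 / (4.6 * 39.9) = 0.033 m^2/g

0.033


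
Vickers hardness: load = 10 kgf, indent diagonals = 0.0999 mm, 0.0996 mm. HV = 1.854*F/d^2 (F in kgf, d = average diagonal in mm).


d_avg = (0.0999+0.0996)/2 = 0.09975 mm
HV = 1.854*10/0.09975^2 = 1863

1863


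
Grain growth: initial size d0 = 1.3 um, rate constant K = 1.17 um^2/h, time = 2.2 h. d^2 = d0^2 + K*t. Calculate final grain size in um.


d^2 = 1.3^2 + 1.17*2.2 = 4.264
d = sqrt(4.264) = 2.06 um

2.06


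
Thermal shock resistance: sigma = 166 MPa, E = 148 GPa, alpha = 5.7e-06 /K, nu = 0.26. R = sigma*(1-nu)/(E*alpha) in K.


R = 166*(1-0.26)/(148*1000*5.7e-06) = 146 K

146


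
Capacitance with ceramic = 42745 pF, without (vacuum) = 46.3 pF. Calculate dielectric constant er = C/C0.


er = 42745 / 46.3 = 923.22

923.22


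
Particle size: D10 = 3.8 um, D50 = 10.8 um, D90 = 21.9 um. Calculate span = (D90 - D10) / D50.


Span = (21.9 - 3.8) / 10.8 = 18.1 / 10.8 = 1.676

1.676


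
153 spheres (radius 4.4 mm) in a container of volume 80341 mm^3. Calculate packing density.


V_sphere = 4/3*pi*4.4^3 = 356.8179 mm^3
Total V = 153*356.8179 = 54593.1387 mm^3
PD = 54593.1387 / 80341 = 0.68

0.68


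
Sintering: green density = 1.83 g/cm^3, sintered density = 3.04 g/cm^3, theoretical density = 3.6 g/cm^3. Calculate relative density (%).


Relative = 3.04 / 3.6 * 100 = 84.4%

84.4


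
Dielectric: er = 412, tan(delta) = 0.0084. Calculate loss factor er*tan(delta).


Loss = 412 * 0.0084 = 3.461

3.461


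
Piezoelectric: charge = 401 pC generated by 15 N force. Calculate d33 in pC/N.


d33 = 401 / 15 = 26.7 pC/N

26.7


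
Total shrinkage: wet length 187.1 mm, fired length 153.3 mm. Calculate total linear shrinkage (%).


TS = (187.1 - 153.3) / 187.1 * 100 = 18.07%

18.07


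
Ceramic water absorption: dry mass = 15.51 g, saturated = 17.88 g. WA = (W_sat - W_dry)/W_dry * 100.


WA = (17.88 - 15.51) / 15.51 * 100 = 15.28%

15.28


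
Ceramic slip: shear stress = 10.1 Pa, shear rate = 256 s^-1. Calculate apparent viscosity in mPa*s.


eta = tau/gamma * 1000 = 10.1/256 * 1000 = 39.5 mPa*s

39.5


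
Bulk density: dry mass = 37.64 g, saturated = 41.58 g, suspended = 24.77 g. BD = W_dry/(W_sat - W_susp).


BD = 37.64 / (41.58 - 24.77) = 37.64 / 16.81 = 2.239 g/cm^3

2.239


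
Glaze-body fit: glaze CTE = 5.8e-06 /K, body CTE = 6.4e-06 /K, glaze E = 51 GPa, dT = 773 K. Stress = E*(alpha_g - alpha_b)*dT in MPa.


Stress = 51*1000*(5.8e-06 - 6.4e-06)*773 = -23.7 MPa

-23.7


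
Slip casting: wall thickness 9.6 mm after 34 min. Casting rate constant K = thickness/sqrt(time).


K = 9.6 / sqrt(34) = 9.6 / 5.831 = 1.646 mm/min^0.5

1.646


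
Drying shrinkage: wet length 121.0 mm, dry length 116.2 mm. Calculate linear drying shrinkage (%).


DS = (121.0 - 116.2) / 121.0 * 100 = 3.97%

3.97


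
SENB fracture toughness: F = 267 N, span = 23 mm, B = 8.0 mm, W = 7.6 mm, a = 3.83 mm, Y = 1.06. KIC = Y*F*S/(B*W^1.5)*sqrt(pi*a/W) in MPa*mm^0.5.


KIC = 1.06*267*23/(8.0*7.6^1.5)*sqrt(pi*3.83/7.6) = 48.87

48.87


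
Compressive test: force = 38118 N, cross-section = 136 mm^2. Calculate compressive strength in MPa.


CS = 38118 / 136 = 280.3 MPa

280.3


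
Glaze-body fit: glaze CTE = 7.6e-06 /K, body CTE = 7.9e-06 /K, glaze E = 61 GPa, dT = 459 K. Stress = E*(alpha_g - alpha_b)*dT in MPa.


Stress = 61*1000*(7.6e-06 - 7.9e-06)*459 = -8.4 MPa

-8.4


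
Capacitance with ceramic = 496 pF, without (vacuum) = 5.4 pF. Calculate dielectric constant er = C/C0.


er = 496 / 5.4 = 91.85

91.85


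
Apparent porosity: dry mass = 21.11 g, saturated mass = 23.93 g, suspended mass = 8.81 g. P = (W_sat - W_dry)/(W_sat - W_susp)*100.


P = (23.93 - 21.11) / (23.93 - 8.81) * 100 = 2.82 / 15.12 * 100 = 18.7%

18.7


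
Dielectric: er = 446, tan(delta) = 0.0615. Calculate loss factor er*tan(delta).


Loss = 446 * 0.0615 = 27.429

27.429


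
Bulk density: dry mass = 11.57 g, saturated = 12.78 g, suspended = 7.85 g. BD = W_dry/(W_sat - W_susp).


BD = 11.57 / (12.78 - 7.85) = 11.57 / 4.93 = 2.347 g/cm^3

2.347


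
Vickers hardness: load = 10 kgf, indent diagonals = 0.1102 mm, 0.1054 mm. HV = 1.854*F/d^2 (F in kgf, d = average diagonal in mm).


d_avg = (0.1102+0.1054)/2 = 0.1078 mm
HV = 1.854*10/0.1078^2 = 1595

1595


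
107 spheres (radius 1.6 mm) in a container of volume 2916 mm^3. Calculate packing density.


V_sphere = 4/3*pi*1.6^3 = 17.1573 mm^3
Total V = 107*17.1573 = 1835.8311 mm^3
PD = 1835.8311 / 2916 = 0.63

0.63


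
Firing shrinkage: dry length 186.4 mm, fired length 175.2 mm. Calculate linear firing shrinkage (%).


FS = (186.4 - 175.2) / 186.4 * 100 = 6.01%

6.01


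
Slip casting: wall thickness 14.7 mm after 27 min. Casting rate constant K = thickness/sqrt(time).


K = 14.7 / sqrt(27) = 14.7 / 5.1962 = 2.829 mm/min^0.5

2.829


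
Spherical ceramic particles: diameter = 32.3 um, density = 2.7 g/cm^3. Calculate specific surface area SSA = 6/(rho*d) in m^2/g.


SSA = 6 / (2.7 * 32.3) = 0.069 m^2/g

0.069


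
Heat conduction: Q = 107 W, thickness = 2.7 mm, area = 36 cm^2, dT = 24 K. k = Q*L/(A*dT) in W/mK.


k = 107*2.7/1000/(36/10000*24) = 3.34 W/mK

3.34


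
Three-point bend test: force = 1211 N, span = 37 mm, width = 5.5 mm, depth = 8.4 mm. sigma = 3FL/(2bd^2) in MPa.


sigma = 3*1211*37/(2*5.5*8.4^2) = 173.2 MPa

173.2


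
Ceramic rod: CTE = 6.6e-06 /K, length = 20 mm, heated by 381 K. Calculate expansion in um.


dL = 6.6e-06 * 20 * 381 * 1000 = 50.292 um

50.292


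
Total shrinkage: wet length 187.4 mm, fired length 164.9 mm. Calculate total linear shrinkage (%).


TS = (187.4 - 164.9) / 187.4 * 100 = 12.01%

12.01


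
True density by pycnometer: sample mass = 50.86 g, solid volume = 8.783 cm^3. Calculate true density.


TD = 50.86 / 8.783 = 5.791 g/cm^3

5.791


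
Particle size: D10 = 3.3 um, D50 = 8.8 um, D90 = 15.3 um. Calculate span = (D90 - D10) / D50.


Span = (15.3 - 3.3) / 8.8 = 12.0 / 8.8 = 1.364

1.364


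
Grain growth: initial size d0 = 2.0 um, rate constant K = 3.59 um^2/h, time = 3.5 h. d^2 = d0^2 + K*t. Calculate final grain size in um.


d^2 = 2.0^2 + 3.59*3.5 = 16.565
d = sqrt(16.565) = 4.07 um

4.07


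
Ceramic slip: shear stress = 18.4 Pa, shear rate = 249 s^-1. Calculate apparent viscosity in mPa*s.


eta = tau/gamma * 1000 = 18.4/249 * 1000 = 73.9 mPa*s

73.9


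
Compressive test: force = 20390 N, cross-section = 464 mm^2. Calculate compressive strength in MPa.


CS = 20390 / 464 = 43.9 MPa

43.9


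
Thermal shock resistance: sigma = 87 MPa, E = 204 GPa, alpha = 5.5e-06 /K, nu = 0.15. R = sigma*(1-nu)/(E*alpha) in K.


R = 87*(1-0.15)/(204*1000*5.5e-06) = 66 K

66


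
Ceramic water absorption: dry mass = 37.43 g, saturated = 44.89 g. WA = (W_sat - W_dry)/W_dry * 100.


WA = (44.89 - 37.43) / 37.43 * 100 = 19.93%

19.93


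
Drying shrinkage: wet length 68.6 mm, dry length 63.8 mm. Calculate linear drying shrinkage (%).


DS = (68.6 - 63.8) / 68.6 * 100 = 7.0%

7.0


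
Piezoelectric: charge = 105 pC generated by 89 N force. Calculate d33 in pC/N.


d33 = 105 / 89 = 1.2 pC/N

1.2


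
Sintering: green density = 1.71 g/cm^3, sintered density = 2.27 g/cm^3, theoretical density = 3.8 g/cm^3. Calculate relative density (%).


Relative = 2.27 / 3.8 * 100 = 59.7%

59.7


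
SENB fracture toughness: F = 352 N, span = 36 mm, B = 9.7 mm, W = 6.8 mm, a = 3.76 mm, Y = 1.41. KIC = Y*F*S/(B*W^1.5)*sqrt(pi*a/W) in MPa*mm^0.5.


KIC = 1.41*352*36/(9.7*6.8^1.5)*sqrt(pi*3.76/6.8) = 136.91

136.91


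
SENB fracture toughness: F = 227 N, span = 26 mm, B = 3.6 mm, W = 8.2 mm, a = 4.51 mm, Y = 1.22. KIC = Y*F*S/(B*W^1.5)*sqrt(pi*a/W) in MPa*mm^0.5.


KIC = 1.22*227*26/(3.6*8.2^1.5)*sqrt(pi*4.51/8.2) = 111.97

111.97


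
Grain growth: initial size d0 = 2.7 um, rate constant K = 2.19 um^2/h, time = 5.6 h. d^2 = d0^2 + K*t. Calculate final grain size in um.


d^2 = 2.7^2 + 2.19*5.6 = 19.554
d = sqrt(19.554) = 4.42 um

4.42


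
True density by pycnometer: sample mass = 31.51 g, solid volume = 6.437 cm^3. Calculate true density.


TD = 31.51 / 6.437 = 4.895 g/cm^3

4.895


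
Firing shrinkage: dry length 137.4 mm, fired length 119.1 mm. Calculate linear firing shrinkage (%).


FS = (137.4 - 119.1) / 137.4 * 100 = 13.32%

13.32


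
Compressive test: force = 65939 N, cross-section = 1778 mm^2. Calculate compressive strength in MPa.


CS = 65939 / 1778 = 37.1 MPa

37.1


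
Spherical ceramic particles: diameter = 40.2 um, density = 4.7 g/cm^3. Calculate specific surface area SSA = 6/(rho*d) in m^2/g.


SSA = 6 / (4.7 * 40.2) = 0.032 m^2/g

0.032


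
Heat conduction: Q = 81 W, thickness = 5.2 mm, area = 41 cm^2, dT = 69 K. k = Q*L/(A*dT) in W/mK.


k = 81*5.2/1000/(41/10000*69) = 1.49 W/mK

1.49


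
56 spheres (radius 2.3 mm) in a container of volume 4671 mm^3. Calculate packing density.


V_sphere = 4/3*pi*2.3^3 = 50.965 mm^3
Total V = 56*50.965 = 2854.04 mm^3
PD = 2854.04 / 4671 = 0.611

0.611


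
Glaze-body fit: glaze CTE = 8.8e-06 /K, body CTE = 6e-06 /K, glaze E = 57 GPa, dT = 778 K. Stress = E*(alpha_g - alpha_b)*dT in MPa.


Stress = 57*1000*(8.8e-06 - 6e-06)*778 = 124.2 MPa

124.2


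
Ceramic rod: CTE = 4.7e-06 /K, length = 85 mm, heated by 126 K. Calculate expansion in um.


dL = 4.7e-06 * 85 * 126 * 1000 = 50.337 um

50.337


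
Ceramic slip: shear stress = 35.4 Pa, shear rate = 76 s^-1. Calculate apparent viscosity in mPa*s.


eta = tau/gamma * 1000 = 35.4/76 * 1000 = 465.8 mPa*s

465.8


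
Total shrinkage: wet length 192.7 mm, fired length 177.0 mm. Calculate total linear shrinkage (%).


TS = (192.7 - 177.0) / 192.7 * 100 = 8.15%

8.15


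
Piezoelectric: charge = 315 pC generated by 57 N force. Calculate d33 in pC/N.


d33 = 315 / 57 = 5.5 pC/N

5.5


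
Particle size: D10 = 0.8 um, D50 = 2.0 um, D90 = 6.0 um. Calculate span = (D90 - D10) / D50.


Span = (6.0 - 0.8) / 2.0 = 5.2 / 2.0 = 2.6

2.6


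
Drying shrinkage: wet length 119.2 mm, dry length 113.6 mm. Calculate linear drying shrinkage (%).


DS = (119.2 - 113.6) / 119.2 * 100 = 4.7%

4.7


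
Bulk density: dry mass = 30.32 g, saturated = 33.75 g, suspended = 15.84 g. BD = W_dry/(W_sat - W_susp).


BD = 30.32 / (33.75 - 15.84) = 30.32 / 17.91 = 1.693 g/cm^3

1.693


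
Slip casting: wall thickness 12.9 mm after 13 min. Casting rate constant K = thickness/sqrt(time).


K = 12.9 / sqrt(13) = 12.9 / 3.6056 = 3.578 mm/min^0.5

3.578


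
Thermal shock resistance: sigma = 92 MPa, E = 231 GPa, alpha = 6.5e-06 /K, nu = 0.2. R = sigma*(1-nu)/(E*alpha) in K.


R = 92*(1-0.2)/(231*1000*6.5e-06) = 49 K

49


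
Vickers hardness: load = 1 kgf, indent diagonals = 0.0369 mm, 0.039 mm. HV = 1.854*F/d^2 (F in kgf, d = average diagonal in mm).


d_avg = (0.0369+0.039)/2 = 0.03795 mm
HV = 1.854*1/0.03795^2 = 1287

1287


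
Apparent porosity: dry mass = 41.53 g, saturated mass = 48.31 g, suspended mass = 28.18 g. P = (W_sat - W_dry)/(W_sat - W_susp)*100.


P = (48.31 - 41.53) / (48.31 - 28.18) * 100 = 6.78 / 20.13 * 100 = 33.7%

33.7


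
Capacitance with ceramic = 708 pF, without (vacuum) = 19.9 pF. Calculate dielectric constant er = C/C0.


er = 708 / 19.9 = 35.58

35.58


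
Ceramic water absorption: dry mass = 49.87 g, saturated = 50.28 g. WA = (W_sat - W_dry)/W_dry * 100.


WA = (50.28 - 49.87) / 49.87 * 100 = 0.82%

0.82


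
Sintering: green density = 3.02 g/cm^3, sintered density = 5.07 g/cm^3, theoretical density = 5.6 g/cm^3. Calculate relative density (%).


Relative = 5.07 / 5.6 * 100 = 90.5%

90.5


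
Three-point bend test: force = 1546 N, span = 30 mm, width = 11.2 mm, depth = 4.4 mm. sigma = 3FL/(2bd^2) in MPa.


sigma = 3*1546*30/(2*11.2*4.4^2) = 320.8 MPa

320.8


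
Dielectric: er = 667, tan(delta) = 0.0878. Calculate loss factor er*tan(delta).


Loss = 667 * 0.0878 = 58.563

58.563


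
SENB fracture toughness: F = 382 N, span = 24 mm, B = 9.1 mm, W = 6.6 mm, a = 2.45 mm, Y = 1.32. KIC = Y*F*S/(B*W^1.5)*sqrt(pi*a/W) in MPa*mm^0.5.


KIC = 1.32*382*24/(9.1*6.6^1.5)*sqrt(pi*2.45/6.6) = 84.7

84.7


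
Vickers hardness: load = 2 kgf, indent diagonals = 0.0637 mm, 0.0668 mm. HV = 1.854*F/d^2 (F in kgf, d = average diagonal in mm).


d_avg = (0.0637+0.0668)/2 = 0.06525 mm
HV = 1.854*2/0.06525^2 = 871

871


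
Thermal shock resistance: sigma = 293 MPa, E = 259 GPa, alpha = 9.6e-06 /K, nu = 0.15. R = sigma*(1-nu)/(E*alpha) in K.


R = 293*(1-0.15)/(259*1000*9.6e-06) = 100 K

100


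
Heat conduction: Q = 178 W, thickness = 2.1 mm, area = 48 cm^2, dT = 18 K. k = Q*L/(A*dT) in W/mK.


k = 178*2.1/1000/(48/10000*18) = 4.33 W/mK

4.33


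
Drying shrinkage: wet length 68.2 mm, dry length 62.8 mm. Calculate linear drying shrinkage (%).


DS = (68.2 - 62.8) / 68.2 * 100 = 7.92%

7.92


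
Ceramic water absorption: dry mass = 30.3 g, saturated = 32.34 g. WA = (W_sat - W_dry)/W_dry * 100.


WA = (32.34 - 30.3) / 30.3 * 100 = 6.73%

6.73


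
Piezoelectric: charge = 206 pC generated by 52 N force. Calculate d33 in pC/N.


d33 = 206 / 52 = 4.0 pC/N

4.0


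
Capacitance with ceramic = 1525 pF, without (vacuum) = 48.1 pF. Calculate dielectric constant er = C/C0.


er = 1525 / 48.1 = 31.7

31.7


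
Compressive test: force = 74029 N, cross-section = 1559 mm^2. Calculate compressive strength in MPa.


CS = 74029 / 1559 = 47.5 MPa

47.5


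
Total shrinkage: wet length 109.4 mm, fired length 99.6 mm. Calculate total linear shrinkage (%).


TS = (109.4 - 99.6) / 109.4 * 100 = 8.96%

8.96


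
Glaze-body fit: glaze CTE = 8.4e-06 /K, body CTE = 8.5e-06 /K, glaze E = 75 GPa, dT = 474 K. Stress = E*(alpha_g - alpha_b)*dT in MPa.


Stress = 75*1000*(8.4e-06 - 8.5e-06)*474 = -3.6 MPa

-3.6


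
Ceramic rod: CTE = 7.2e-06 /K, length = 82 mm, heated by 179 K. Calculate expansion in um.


dL = 7.2e-06 * 82 * 179 * 1000 = 105.682 um

105.682


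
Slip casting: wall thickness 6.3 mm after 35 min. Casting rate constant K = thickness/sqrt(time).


K = 6.3 / sqrt(35) = 6.3 / 5.9161 = 1.065 mm/min^0.5

1.065


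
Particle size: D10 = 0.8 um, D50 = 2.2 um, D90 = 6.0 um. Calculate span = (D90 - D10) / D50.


Span = (6.0 - 0.8) / 2.2 = 5.2 / 2.2 = 2.364

2.364


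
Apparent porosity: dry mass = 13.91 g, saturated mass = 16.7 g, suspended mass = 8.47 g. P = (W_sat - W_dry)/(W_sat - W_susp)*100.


P = (16.7 - 13.91) / (16.7 - 8.47) * 100 = 2.79 / 8.23 * 100 = 33.9%

33.9


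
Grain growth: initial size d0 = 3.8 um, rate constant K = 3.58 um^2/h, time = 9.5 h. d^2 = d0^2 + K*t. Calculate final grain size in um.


d^2 = 3.8^2 + 3.58*9.5 = 48.45
d = sqrt(48.45) = 6.96 um

6.96


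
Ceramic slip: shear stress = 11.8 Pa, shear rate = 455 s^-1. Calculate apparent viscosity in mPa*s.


eta = tau/gamma * 1000 = 11.8/455 * 1000 = 25.9 mPa*s

25.9


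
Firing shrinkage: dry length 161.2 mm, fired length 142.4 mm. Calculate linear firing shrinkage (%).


FS = (161.2 - 142.4) / 161.2 * 100 = 11.66%

11.66


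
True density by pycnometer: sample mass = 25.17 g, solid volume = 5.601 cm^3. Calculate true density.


TD = 25.17 / 5.601 = 4.494 g/cm^3

4.494


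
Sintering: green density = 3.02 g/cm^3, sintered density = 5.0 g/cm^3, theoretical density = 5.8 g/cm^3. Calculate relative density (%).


Relative = 5.0 / 5.8 * 100 = 86.2%

86.2


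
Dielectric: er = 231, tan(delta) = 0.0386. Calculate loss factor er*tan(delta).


Loss = 231 * 0.0386 = 8.917

8.917


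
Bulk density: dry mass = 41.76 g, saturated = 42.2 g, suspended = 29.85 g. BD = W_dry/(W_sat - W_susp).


BD = 41.76 / (42.2 - 29.85) = 41.76 / 12.35 = 3.381 g/cm^3

3.381


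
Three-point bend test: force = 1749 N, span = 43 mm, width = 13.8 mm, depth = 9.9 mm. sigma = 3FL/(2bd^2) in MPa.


sigma = 3*1749*43/(2*13.8*9.9^2) = 83.4 MPa

83.4


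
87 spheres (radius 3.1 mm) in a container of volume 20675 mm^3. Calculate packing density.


V_sphere = 4/3*pi*3.1^3 = 124.7882 mm^3
Total V = 87*124.7882 = 10856.5734 mm^3
PD = 10856.5734 / 20675 = 0.525

0.525


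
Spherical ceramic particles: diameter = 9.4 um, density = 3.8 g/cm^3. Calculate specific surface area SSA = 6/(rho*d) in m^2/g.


SSA = 6 / (3.8 * 9.4) = 0.168 m^2/g

0.168


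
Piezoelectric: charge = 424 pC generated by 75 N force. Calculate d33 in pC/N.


d33 = 424 / 75 = 5.7 pC/N

5.7


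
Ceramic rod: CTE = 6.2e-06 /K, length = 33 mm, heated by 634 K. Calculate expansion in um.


dL = 6.2e-06 * 33 * 634 * 1000 = 129.716 um

129.716


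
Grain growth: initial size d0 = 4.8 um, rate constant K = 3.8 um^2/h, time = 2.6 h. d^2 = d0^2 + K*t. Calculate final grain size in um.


d^2 = 4.8^2 + 3.8*2.6 = 32.92
d = sqrt(32.92) = 5.74 um

5.74


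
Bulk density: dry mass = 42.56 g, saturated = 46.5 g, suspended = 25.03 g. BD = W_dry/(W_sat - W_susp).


BD = 42.56 / (46.5 - 25.03) = 42.56 / 21.47 = 1.982 g/cm^3

1.982


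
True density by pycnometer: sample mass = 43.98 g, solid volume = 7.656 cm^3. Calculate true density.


TD = 43.98 / 7.656 = 5.745 g/cm^3

5.745


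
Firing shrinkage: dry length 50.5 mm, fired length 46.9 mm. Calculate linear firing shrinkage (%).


FS = (50.5 - 46.9) / 50.5 * 100 = 7.13%

7.13


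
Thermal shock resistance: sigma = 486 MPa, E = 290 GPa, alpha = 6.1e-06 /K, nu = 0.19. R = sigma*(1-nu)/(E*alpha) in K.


R = 486*(1-0.19)/(290*1000*6.1e-06) = 223 K

223


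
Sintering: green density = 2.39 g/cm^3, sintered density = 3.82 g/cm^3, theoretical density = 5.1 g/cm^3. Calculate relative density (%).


Relative = 3.82 / 5.1 * 100 = 74.9%

74.9


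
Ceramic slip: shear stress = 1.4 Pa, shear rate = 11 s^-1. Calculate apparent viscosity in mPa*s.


eta = tau/gamma * 1000 = 1.4/11 * 1000 = 127.3 mPa*s

127.3


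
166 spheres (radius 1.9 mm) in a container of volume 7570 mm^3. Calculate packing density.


V_sphere = 4/3*pi*1.9^3 = 28.7309 mm^3
Total V = 166*28.7309 = 4769.3294 mm^3
PD = 4769.3294 / 7570 = 0.63

0.63


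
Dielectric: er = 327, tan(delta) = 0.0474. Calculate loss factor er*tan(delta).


Loss = 327 * 0.0474 = 15.5

15.5


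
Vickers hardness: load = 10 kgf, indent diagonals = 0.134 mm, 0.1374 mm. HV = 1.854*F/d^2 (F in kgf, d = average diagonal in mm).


d_avg = (0.134+0.1374)/2 = 0.1357 mm
HV = 1.854*10/0.1357^2 = 1007

1007


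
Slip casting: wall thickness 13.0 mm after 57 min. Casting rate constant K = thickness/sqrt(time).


K = 13.0 / sqrt(57) = 13.0 / 7.5498 = 1.722 mm/min^0.5

1.722


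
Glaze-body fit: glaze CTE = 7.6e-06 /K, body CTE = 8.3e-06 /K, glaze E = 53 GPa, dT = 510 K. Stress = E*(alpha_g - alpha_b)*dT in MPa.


Stress = 53*1000*(7.6e-06 - 8.3e-06)*510 = -18.9 MPa

-18.9


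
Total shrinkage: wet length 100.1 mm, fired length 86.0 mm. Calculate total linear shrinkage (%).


TS = (100.1 - 86.0) / 100.1 * 100 = 14.09%

14.09


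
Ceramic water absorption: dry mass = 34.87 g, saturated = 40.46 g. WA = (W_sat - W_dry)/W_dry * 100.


WA = (40.46 - 34.87) / 34.87 * 100 = 16.03%

16.03


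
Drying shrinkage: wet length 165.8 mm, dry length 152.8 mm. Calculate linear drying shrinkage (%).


DS = (165.8 - 152.8) / 165.8 * 100 = 7.84%

7.84


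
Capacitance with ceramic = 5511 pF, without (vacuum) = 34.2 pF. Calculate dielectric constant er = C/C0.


er = 5511 / 34.2 = 161.14

161.14


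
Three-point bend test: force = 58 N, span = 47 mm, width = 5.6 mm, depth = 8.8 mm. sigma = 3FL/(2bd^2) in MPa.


sigma = 3*58*47/(2*5.6*8.8^2) = 9.4 MPa

9.4


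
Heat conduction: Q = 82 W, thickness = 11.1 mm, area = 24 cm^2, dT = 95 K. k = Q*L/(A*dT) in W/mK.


k = 82*11.1/1000/(24/10000*95) = 3.99 W/mK

3.99


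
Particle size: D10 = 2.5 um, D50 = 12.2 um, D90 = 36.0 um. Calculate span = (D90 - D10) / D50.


Span = (36.0 - 2.5) / 12.2 = 33.5 / 12.2 = 2.746

2.746


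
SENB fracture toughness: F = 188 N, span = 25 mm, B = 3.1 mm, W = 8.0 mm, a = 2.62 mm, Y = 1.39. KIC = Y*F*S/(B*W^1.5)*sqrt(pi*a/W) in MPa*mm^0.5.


KIC = 1.39*188*25/(3.1*8.0^1.5)*sqrt(pi*2.62/8.0) = 94.47

94.47


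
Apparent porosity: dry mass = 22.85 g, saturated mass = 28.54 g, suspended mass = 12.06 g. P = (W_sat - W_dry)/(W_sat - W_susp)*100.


P = (28.54 - 22.85) / (28.54 - 12.06) * 100 = 5.69 / 16.48 * 100 = 34.5%

34.5


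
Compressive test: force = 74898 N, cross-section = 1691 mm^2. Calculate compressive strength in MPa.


CS = 74898 / 1691 = 44.3 MPa

44.3


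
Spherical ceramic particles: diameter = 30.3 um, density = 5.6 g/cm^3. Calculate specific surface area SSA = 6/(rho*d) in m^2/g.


SSA = 6 / (5.6 * 30.3) = 0.035 m^2/g

0.035


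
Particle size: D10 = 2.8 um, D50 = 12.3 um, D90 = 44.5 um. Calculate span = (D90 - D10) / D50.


Span = (44.5 - 2.8) / 12.3 = 41.7 / 12.3 = 3.39

3.39


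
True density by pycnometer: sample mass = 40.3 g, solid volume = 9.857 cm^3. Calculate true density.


TD = 40.3 / 9.857 = 4.088 g/cm^3

4.088


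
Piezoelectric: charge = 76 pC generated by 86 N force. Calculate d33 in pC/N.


d33 = 76 / 86 = 0.9 pC/N

0.9


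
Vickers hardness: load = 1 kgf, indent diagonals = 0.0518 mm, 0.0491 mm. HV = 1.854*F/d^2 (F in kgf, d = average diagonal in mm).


d_avg = (0.0518+0.0491)/2 = 0.05045 mm
HV = 1.854*1/0.05045^2 = 728

728


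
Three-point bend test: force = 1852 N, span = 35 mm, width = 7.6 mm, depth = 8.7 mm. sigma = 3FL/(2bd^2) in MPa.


sigma = 3*1852*35/(2*7.6*8.7^2) = 169.0 MPa

169.0


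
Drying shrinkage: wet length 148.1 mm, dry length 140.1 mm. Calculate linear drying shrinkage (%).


DS = (148.1 - 140.1) / 148.1 * 100 = 5.4%

5.4


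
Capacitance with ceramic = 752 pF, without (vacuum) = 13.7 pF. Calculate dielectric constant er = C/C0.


er = 752 / 13.7 = 54.89

54.89


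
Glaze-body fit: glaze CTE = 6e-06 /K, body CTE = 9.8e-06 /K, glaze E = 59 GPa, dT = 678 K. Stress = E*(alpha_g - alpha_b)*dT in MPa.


Stress = 59*1000*(6e-06 - 9.8e-06)*678 = -152.0 MPa

-152.0


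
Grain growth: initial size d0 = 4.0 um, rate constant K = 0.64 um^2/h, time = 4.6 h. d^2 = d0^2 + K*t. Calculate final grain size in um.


d^2 = 4.0^2 + 0.64*4.6 = 18.944
d = sqrt(18.944) = 4.35 um

4.35


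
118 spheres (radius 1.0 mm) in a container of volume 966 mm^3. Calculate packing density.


V_sphere = 4/3*pi*1.0^3 = 4.1888 mm^3
Total V = 118*4.1888 = 494.2784 mm^3
PD = 494.2784 / 966 = 0.512

0.512


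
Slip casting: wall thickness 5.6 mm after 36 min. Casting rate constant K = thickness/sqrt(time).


K = 5.6 / sqrt(36) = 5.6 / 6.0 = 0.933 mm/min^0.5

0.933


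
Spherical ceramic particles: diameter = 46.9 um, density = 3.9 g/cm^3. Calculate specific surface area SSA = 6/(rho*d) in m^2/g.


SSA = 6 / (3.9 * 46.9) = 0.033 m^2/g

0.033


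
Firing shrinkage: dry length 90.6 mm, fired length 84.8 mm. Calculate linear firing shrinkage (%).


FS = (90.6 - 84.8) / 90.6 * 100 = 6.4%

6.4


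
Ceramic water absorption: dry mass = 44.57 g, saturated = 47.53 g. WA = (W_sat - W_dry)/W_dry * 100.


WA = (47.53 - 44.57) / 44.57 * 100 = 6.64%

6.64


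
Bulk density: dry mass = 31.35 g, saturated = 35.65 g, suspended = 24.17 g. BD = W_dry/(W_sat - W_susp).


BD = 31.35 / (35.65 - 24.17) = 31.35 / 11.48 = 2.731 g/cm^3

2.731


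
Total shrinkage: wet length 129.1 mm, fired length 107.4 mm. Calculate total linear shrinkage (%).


TS = (129.1 - 107.4) / 129.1 * 100 = 16.81%

16.81


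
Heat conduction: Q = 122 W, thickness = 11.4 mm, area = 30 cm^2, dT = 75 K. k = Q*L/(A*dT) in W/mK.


k = 122*11.4/1000/(30/10000*75) = 6.18 W/mK

6.18


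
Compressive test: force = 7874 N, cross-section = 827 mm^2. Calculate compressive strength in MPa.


CS = 7874 / 827 = 9.5 MPa

9.5


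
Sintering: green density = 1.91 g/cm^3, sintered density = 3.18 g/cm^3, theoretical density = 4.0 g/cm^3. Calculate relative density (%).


Relative = 3.18 / 4.0 * 100 = 79.5%

79.5


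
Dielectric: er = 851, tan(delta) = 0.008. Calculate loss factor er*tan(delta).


Loss = 851 * 0.008 = 6.808

6.808


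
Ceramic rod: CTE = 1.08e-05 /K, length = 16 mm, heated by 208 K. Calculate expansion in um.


dL = 1.08e-05 * 16 * 208 * 1000 = 35.942 um

35.942


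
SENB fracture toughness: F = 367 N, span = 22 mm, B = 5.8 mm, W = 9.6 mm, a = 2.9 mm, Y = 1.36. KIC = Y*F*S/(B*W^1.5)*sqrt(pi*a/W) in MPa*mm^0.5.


KIC = 1.36*367*22/(5.8*9.6^1.5)*sqrt(pi*2.9/9.6) = 62.01

62.01


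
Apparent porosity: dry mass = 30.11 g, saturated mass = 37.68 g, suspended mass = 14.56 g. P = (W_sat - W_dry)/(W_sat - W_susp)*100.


P = (37.68 - 30.11) / (37.68 - 14.56) * 100 = 7.57 / 23.12 * 100 = 32.7%

32.7
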